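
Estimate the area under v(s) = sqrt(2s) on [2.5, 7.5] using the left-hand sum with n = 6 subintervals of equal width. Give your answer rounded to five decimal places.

14.94518

Δs = (7.5 − 2.5)/6 = 5/6.
Left endpoints: 2.5, 10/3, 25/6, 5, 35/6, 20/3.
v(2.5) ≈ 2.23607, v(10/3) ≈ 2.58199, v(25/6) ≈ 2.88675, v(5) ≈ 3.16228, v(35/6) ≈ 3.41565, v(20/3) ≈ 3.65148.
Sum = Δs · [v(2.5) + v(10/3) + v(25/6) + ...].
Sum ≈ 14.94518.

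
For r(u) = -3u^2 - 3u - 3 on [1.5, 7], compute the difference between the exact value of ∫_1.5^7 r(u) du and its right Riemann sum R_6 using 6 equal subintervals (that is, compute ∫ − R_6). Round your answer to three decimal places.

Exact integral: ∫_1.5^7 r(u) du = -426.25.
R_6 ≈ -500.40451.
Error ≈ -426.25 − (-500.40451) ≈ 74.155.

74.155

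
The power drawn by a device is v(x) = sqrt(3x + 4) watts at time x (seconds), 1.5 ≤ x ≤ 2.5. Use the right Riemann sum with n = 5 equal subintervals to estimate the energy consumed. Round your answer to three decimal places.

Δx = (2.5 − 1.5)/5 = 0.2.
Right endpoints: 1.7, 1.9, 2.1, 2.3, 2.5.
v(1.7) ≈ 3.017, v(1.9) ≈ 3.114, v(2.1) ≈ 3.209, v(2.3) ≈ 3.302, v(2.5) ≈ 3.391.
Sum = Δx · [v(1.7) + v(1.9) + v(2.1) + v(2.3) + v(2.5)].
Sum ≈ 3.207.

3.207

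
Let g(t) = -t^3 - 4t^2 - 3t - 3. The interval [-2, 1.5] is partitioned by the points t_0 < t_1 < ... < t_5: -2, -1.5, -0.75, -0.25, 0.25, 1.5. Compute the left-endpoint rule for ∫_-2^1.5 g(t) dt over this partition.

-13.14453125

Subinterval widths: 0.5, 0.75, 0.5, 0.5, 1.25.
Left endpoints: -2, -1.5, -0.75, -0.25, 0.25.
g(-2) = -5, g(-1.5) = -4.125, g(-0.75) = -2.578125, g(-0.25) = -2.484375, g(0.25) = -4.015625.
Sum = Σ Δt_i · g(t_i).
Sum = -13.14453125.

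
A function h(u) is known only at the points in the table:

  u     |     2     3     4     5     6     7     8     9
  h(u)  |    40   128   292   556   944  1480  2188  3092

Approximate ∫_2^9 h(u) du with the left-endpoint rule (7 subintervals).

Δu = 1.
Sum = 1·[40 + 128 + 292 + 556 + 944 + 1480 + 2188] = 5628.

5628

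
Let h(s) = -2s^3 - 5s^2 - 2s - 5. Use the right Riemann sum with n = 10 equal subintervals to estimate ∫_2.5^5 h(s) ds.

Δs = (5 − 2.5)/10 = 0.25.
Right endpoints: 2.75, 3, 3.25, 3.5, 3.75, 4, 4.25, 4.5, 4.75, 5.
h(2.75) = -89.90625, h(3) = -110, h(3.25) = -132.96875, h(3.5) = -159, h(3.75) = -188.28125, h(4) = -221, h(4.25) = -257.34375, h(4.5) = -297.5, h(4.75) = -341.65625, h(5) = -390.
Sum = Δs · [h(2.75) + h(3) + h(3.25) + ...].
Sum = -546.9140625.

-546.9140625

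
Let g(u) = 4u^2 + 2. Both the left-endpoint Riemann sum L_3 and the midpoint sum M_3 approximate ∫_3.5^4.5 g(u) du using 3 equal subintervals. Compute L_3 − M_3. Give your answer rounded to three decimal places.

-5.222

L_3 ≈ 61.07407.
M_3 ≈ 66.29630.
L_3 − M_3 ≈ -5.222.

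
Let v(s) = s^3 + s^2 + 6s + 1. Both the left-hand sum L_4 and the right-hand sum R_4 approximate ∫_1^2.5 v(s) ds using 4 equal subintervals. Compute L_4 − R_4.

L_4 ≈ 26.446289.
R_4 ≈ 37.274414.
L_4 − R_4 = -10.828125.

-10.828125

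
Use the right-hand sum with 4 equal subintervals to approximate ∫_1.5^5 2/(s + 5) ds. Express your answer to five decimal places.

0.81619

Δs = (5 − 1.5)/4 = 0.875.
Right endpoints: 2.375, 3.25, 4.125, 5.
f(2.375) = 16/59, f(3.25) = 8/33, f(4.125) = 16/73, f(5) = 0.2.
Sum = Δs · [f(2.375) + f(3.25) + f(4.125) + f(5)].
Sum ≈ 0.81619.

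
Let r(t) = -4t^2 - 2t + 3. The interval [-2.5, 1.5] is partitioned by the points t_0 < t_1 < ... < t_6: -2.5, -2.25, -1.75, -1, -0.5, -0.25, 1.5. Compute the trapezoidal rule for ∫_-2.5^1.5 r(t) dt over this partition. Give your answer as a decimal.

Subinterval widths: 0.25, 0.5, 0.75, 0.5, 0.25, 1.75.
r(-2.5) = -17, r(-2.25) = -12.75, r(-1.75) = -5.75, r(-1) = 1, r(-0.5) = 3, r(-0.25) = 3.25, r(1.5) = -9.
On each subinterval the trapezoid contributes (Δt_i/2)·[r(t_{i-1}) + r(t_i)].
Sum = -13.375.

-13.375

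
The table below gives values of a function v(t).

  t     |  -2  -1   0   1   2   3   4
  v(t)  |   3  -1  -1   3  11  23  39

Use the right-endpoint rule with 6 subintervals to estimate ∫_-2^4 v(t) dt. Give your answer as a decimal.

74

Δt = 1.
Sum = 1·[(-1) + (-1) + 3 + 11 + 23 + 39] = 74.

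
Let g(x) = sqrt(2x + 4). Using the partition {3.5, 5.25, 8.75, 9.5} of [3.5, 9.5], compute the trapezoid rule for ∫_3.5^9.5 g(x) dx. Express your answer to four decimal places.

24.5494

Subinterval widths: 1.75, 3.5, 0.75.
g(3.5) ≈ 3.3166, g(5.25) ≈ 3.8079, g(8.75) ≈ 4.6368, g(9.5) ≈ 4.7958.
On each subinterval the trapezoid contributes (Δx_i/2)·[g(x_{i-1}) + g(x_i)].
Sum ≈ 24.5494.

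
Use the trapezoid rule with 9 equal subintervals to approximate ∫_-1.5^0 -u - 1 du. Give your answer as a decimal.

-0.375

Δu = (0 − (-1.5))/9 = 1/6.
f(-1.5) = 0.5, f(-4/3) = 1/3, f(-7/6) = 1/6, f(-1) = 0, f(-5/6) = -1/6, f(-2/3) = -1/3, f(-0.5) = -0.5, f(-1/3) = -2/3, f(-1/6) = -5/6, f(0) = -1.
T_9 = (Δu/2)·[f(u_0) + 2f(u_1) + ... + 2f(u_{8}) + f(u_9)].
Sum = -0.375.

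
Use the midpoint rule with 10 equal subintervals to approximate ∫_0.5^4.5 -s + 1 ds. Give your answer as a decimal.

-6

Δs = (4.5 − 0.5)/10 = 0.4.
Midpoints: 0.7, 1.1, 1.5, 1.9, 2.3, 2.7, 3.1, 3.5, 3.9, 4.3.
f(0.7) = 0.3, f(1.1) = -0.1, f(1.5) = -0.5, f(1.9) = -0.9, f(2.3) = -1.3, f(2.7) = -1.7, f(3.1) = -2.1, f(3.5) = -2.5, f(3.9) = -2.9, f(4.3) = -3.3.
Sum = Δs · [f(0.7) + f(1.1) + f(1.5) + ...].
Sum = -6.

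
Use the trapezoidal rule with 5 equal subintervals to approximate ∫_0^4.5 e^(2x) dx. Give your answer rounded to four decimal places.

5089.9743

Δx = (4.5 − 0)/5 = 0.9.
f(0) ≈ 1.0000, f(0.9) ≈ 6.0496, f(1.8) ≈ 36.5982, f(2.7) ≈ 221.4064, f(3.6) ≈ 1339.4308, f(4.5) ≈ 8103.0839.
T_5 = (Δx/2)·[f(x_0) + 2f(x_1) + ... + 2f(x_{4}) + f(x_5)].
Sum ≈ 5089.9743.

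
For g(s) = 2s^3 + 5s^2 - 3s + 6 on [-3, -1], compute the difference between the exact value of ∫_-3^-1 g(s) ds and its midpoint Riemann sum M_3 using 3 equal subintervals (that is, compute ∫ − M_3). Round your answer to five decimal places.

Exact integral: ∫_-3^-1 g(s) ds ≈ 27.3333333.
M_3 ≈ 27.8518519.
Error ≈ 27.3333333 − 27.8518519 ≈ -0.51852.

-0.51852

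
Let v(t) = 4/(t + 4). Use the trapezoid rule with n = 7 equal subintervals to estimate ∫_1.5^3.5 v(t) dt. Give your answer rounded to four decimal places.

1.2410

Δt = (3.5 − 1.5)/7 = 2/7.
v(1.5) = 8/11, v(25/14) = 56/81, v(29/14) = 56/85, v(33/14) = 56/89, v(37/14) = 56/93, v(41/14) = 56/97, v(45/14) = 56/101, v(3.5) = 8/15.
T_7 = (Δt/2)·[v(t_0) + 2v(t_1) + ... + 2v(t_{6}) + v(t_7)].
Sum ≈ 1.2410.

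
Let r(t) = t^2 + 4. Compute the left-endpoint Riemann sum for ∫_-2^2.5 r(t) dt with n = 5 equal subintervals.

25.47

Δt = (2.5 − (-2))/5 = 0.9.
Left endpoints: -2, -1.1, -0.2, 0.7, 1.6.
r(-2) = 8, r(-1.1) = 5.21, r(-0.2) = 4.04, r(0.7) = 4.49, r(1.6) = 6.56.
Sum = Δt · [r(-2) + r(-1.1) + r(-0.2) + r(0.7) + r(1.6)].
Sum = 25.47.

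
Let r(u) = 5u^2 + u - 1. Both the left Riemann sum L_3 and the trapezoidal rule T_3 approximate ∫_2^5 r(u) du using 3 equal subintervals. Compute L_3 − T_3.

-54

L_3 = 151.
T_3 = 205.
L_3 − T_3 = -54.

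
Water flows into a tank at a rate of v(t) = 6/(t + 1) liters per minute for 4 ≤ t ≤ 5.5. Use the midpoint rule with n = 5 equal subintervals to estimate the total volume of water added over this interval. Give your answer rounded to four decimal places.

1.5738

Δt = (5.5 − 4)/5 = 0.3.
Midpoints: 4.15, 4.45, 4.75, 5.05, 5.35.
v(4.15) = 120/103, v(4.45) = 120/109, v(4.75) = 24/23, v(5.05) = 120/121, v(5.35) = 120/127.
Sum = Δt · [v(4.15) + v(4.45) + v(4.75) + v(5.05) + v(5.35)].
Sum ≈ 1.5738.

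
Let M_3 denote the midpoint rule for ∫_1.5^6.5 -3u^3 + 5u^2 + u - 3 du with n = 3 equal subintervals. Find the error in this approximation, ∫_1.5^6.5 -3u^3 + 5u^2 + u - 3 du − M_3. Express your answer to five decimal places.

Exact integral: ∫_1.5^6.5 f(u) du ≈ -877.9166667.
M_3 ≈ -842.0370370.
Error ≈ -877.9166667 − (-842.0370370) ≈ -35.87963.

-35.87963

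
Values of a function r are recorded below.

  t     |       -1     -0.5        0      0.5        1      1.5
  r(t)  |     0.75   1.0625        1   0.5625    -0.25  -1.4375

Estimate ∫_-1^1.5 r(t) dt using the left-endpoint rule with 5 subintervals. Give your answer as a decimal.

1.5625

Δt = 0.5.
Sum = 0.5·[0.75 + 1.0625 + 1 + 0.5625 + (-0.25)] = 1.5625.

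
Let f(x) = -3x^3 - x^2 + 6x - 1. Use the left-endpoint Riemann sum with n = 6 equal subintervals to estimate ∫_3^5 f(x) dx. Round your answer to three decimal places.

-346.370

Δx = (5 − 3)/6 = 1/3.
Left endpoints: 3, 10/3, 11/3, 4, 13/3, 14/3.
f(3) = -73, f(10/3) = -929/9, f(11/3) = -421/3, f(4) = -185, f(13/3) = -2141/9, f(14/3) = -899/3.
Sum = Δx · [f(3) + f(10/3) + f(11/3) + ...].
Sum ≈ -346.370.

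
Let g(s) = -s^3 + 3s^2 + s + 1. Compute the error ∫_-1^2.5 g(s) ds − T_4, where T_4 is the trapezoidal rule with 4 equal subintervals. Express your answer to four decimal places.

-0.3350

Exact integral: ∫_-1^2.5 g(s) ds = 13.234375.
T_4 ≈ 13.569336.
Error ≈ 13.234375 − 13.569336 ≈ -0.3350.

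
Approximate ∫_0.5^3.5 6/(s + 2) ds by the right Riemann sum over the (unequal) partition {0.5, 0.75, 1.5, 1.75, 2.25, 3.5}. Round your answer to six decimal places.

Subinterval widths: 0.25, 0.75, 0.25, 0.5, 1.25.
Right endpoints: 0.75, 1.5, 1.75, 2.25, 3.5.
f(0.75) = 24/11, f(1.5) = 12/7, f(1.75) = 1.6, f(2.25) = 24/17, f(3.5) = 12/11.
Sum = Σ Δs_i · f(s_i).
Sum ≈ 4.300688.

4.300688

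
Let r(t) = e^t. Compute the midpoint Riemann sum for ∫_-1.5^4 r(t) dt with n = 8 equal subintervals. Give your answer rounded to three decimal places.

Δt = (4 − (-1.5))/8 = 0.6875.
Midpoints: -1.15625, -0.46875, 0.21875, 0.90625, 1.59375, 2.28125, 2.96875, 3.65625.
r(-1.15625) ≈ 0.315, r(-0.46875) ≈ 0.626, r(0.21875) ≈ 1.245, r(0.90625) ≈ 2.475, r(1.59375) ≈ 4.922, r(2.28125) ≈ 9.789, r(2.96875) ≈ 19.468, r(3.65625) ≈ 38.716.
Sum = Δt · [r(-1.15625) + r(-0.46875) + r(0.21875) + ...].
Sum ≈ 53.319.

53.319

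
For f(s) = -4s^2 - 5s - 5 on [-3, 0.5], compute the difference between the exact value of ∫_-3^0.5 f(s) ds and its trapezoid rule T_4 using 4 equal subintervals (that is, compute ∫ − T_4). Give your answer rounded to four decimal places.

1.7865

Exact integral: ∫_-3^0.5 f(s) ds ≈ -31.791667.
T_4 = -33.578125.
Error ≈ -31.791667 − (-33.578125) ≈ 1.7865.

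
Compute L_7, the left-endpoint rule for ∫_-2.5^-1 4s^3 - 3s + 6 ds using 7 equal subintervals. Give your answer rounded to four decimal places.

Δs = (-1 − (-2.5))/7 = 3/14.
Left endpoints: -2.5, -16/7, -29/14, -13/7, -23/14, -10/7, -17/14.
f(-2.5) = -49, f(-16/7) = -11974/343, f(-29/14) = -8005/343, f(-13/7) = -4819/343, f(-23/14) = -2335/343, f(-10/7) = -472/343, f(-17/14) = 851/343.
Sum = Δs · [f(-2.5) + f(-16/7) + f(-29/14) + ...].
Sum ≈ -27.2143.

-27.2143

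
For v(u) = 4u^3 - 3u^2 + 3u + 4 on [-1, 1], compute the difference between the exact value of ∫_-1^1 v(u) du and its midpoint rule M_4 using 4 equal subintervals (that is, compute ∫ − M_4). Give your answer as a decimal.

Exact integral: ∫_-1^1 v(u) du = 6.
M_4 = 6.125.
Error = 6 − 6.125 = -0.125.

-0.125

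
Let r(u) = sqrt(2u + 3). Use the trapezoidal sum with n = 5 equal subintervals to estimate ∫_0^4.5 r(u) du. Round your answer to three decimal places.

Δu = (4.5 − 0)/5 = 0.9.
r(0) ≈ 1.732, r(0.9) ≈ 2.191, r(1.8) ≈ 2.569, r(2.7) ≈ 2.898, r(3.6) ≈ 3.194, r(4.5) ≈ 3.464.
T_5 = (Δu/2)·[r(u_0) + 2r(u_1) + ... + 2r(u_{4}) + r(u_5)].
Sum ≈ 12.105.

12.105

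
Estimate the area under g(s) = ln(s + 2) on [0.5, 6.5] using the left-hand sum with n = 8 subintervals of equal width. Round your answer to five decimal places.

Δs = (6.5 − 0.5)/8 = 0.75.
Left endpoints: 0.5, 1.25, 2, 2.75, 3.5, 4.25, 5, 5.75.
g(0.5) ≈ 0.91629, g(1.25) ≈ 1.17865, g(2) ≈ 1.38629, g(2.75) ≈ 1.55814, g(3.5) ≈ 1.70475, g(4.25) ≈ 1.83258, g(5) ≈ 1.94591, g(5.75) ≈ 2.04769.
Sum = Δs · [g(0.5) + g(1.25) + g(2) + ...].
Sum ≈ 9.42774.

9.42774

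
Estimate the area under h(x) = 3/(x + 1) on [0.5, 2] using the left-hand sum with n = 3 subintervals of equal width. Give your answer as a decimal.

Δx = (2 − 0.5)/3 = 0.5.
Left endpoints: 0.5, 1, 1.5.
h(0.5) = 2, h(1) = 1.5, h(1.5) = 1.2.
Sum = Δx · [h(0.5) + h(1) + h(1.5)].
Sum = 2.35.

2.35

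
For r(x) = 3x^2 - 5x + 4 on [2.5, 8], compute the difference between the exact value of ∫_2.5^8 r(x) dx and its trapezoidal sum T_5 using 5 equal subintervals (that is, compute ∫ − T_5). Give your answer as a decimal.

Exact integral: ∫_2.5^8 r(x) dx = 374.
T_5 = 377.3275.
Error = 374 − 377.3275 = -3.3275.

-3.3275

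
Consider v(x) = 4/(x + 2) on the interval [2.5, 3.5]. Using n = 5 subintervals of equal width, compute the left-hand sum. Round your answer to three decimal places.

Δx = (3.5 − 2.5)/5 = 0.2.
Left endpoints: 2.5, 2.7, 2.9, 3.1, 3.3.
v(2.5) = 8/9, v(2.7) = 40/47, v(2.9) = 40/49, v(3.1) = 40/51, v(3.3) = 40/53.
Sum = Δx · [v(2.5) + v(2.7) + v(2.9) + v(3.1) + v(3.3)].
Sum ≈ 0.819.

0.819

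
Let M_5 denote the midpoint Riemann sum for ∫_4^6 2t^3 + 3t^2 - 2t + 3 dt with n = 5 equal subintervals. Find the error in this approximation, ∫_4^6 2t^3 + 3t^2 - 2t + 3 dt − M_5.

0.88

Exact integral: ∫_4^6 f(t) dt = 658.
M_5 = 657.12.
Error = 658 − 657.12 = 0.88.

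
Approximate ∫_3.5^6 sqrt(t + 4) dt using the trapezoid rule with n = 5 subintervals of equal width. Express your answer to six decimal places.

7.388278

Δt = (6 − 3.5)/5 = 0.5.
f(3.5) ≈ 2.738613, f(4) ≈ 2.828427, f(4.5) ≈ 2.915476, f(5) ≈ 3.000000, f(5.5) ≈ 3.082207, f(6) ≈ 3.162278.
T_5 = (Δt/2)·[f(t_0) + 2f(t_1) + ... + 2f(t_{4}) + f(t_5)].
Sum ≈ 7.388278.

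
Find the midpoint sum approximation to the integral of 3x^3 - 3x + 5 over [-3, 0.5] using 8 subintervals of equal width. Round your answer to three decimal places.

Δx = (0.5 − (-3))/8 = 0.4375.
Midpoints: -2.78125, -2.34375, -1.90625, -1.46875, -1.03125, -0.59375, -0.15625, 0.28125.
f(-2.78125) = -1677659/32768, f(-2.34375) = -871385/32768, f(-1.90625) = -329711/32768, f(-1.46875) = -3245/32768, f(-1.03125) = 157405/32768, f(-0.59375) = 201631/32768, f(-0.15625) = 178825/32768, f(0.28125) = 138379/32768.
Sum = Δx · [f(-2.78125) + f(-2.34375) + f(-1.90625) + ...].
Sum ≈ -29.450.

-29.450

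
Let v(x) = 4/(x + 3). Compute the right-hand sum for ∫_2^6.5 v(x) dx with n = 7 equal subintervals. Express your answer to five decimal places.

Δx = (6.5 − 2)/7 = 9/14.
Right endpoints: 37/14, 23/7, 55/14, 32/7, 73/14, 41/7, 6.5.
v(37/14) = 56/79, v(23/7) = 7/11, v(55/14) = 56/97, v(32/7) = 28/53, v(73/14) = 56/115, v(41/7) = 14/31, v(6.5) = 8/19.
Sum = Δx · [v(37/14) + v(23/7) + v(55/14) + ...].
Sum ≈ 2.44959.

2.44959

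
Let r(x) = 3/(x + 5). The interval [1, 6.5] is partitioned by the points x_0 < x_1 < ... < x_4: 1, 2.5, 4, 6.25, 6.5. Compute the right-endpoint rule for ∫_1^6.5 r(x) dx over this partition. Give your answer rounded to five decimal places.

Subinterval widths: 1.5, 1.5, 2.25, 0.25.
Right endpoints: 2.5, 4, 6.25, 6.5.
r(2.5) = 0.4, r(4) = 1/3, r(6.25) = 4/15, r(6.5) = 6/23.
Sum = Σ Δx_i · r(x_i).
Sum ≈ 1.76522.

1.76522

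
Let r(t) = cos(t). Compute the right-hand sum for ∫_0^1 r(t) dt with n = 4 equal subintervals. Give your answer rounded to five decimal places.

Δt = (1 − 0)/4 = 0.25.
Right endpoints: 0.25, 0.5, 0.75, 1.
r(0.25) ≈ 0.96891, r(0.5) ≈ 0.87758, r(0.75) ≈ 0.73169, r(1) ≈ 0.54030.
Sum = Δt · [r(0.25) + r(0.5) + r(0.75) + r(1)].
Sum ≈ 0.77962.

0.77962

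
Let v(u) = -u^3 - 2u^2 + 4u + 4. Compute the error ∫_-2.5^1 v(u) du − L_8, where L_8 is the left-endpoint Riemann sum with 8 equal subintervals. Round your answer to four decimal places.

Exact integral: ∫_-2.5^1 v(u) du ≈ 1.932292.
L_8 ≈ 0.237549.
Error ≈ 1.932292 − 0.237549 ≈ 1.6947.

1.6947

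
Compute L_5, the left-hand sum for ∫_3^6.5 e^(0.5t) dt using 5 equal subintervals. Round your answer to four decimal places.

35.5934

Δt = (6.5 − 3)/5 = 0.7.
Left endpoints: 3, 3.7, 4.4, 5.1, 5.8.
f(3) ≈ 4.4817, f(3.7) ≈ 6.3598, f(4.4) ≈ 9.0250, f(5.1) ≈ 12.8071, f(5.8) ≈ 18.1741.
Sum = Δt · [f(3) + f(3.7) + f(4.4) + f(5.1) + f(5.8)].
Sum ≈ 35.5934.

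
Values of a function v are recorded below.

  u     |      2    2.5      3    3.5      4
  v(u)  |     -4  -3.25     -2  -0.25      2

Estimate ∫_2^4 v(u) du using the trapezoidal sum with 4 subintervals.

Δu = 0.5.
T_4 = (0.5/2)·[(-4) + 2·(-3.25) + 2·(-2) + 2·(-0.25) + 2] = -3.25.

-3.25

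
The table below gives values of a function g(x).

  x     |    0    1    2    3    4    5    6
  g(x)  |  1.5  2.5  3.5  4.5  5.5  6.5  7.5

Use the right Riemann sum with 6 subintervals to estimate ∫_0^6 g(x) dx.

Δx = 1.
Sum = 1·[2.5 + 3.5 + 4.5 + 5.5 + 6.5 + 7.5] = 30.

30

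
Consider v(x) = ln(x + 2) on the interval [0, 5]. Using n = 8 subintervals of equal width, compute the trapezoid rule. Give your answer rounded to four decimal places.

Δx = (5 − 0)/8 = 0.625.
v(0) ≈ 0.6931, v(0.625) ≈ 0.9651, v(1.25) ≈ 1.1787, v(1.875) ≈ 1.3545, v(2.5) ≈ 1.5041, v(3.125) ≈ 1.6341, v(3.75) ≈ 1.7492, v(4.375) ≈ 1.8524, v(5) ≈ 1.9459.
T_8 = (Δx/2)·[v(x_0) + 2v(x_1) + ... + 2v(x_{7}) + v(x_8)].
Sum ≈ 7.2235.

7.2235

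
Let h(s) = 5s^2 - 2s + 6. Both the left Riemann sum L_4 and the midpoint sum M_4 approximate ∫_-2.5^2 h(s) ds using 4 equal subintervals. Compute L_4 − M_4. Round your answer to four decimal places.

L_4 = 84.76171875.
M_4 ≈ 66.251953.
L_4 − M_4 ≈ 18.5098.

18.5098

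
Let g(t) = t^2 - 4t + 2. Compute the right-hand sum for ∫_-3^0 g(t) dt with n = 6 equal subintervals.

Δt = (0 − (-3))/6 = 0.5.
Right endpoints: -2.5, -2, -1.5, -1, -0.5, 0.
g(-2.5) = 18.25, g(-2) = 14, g(-1.5) = 10.25, g(-1) = 7, g(-0.5) = 4.25, g(0) = 2.
Sum = Δt · [g(-2.5) + g(-2) + g(-1.5) + ...].
Sum = 27.875.

27.875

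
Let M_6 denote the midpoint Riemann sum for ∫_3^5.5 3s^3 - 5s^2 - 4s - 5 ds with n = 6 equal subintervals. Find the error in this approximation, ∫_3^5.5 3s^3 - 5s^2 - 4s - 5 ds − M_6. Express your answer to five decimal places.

Exact integral: ∫_3^5.5 f(s) ds ≈ 338.2552083.
M_6 ≈ 337.0525897.
Error ≈ 338.2552083 − 337.0525897 ≈ 1.20262.

1.20262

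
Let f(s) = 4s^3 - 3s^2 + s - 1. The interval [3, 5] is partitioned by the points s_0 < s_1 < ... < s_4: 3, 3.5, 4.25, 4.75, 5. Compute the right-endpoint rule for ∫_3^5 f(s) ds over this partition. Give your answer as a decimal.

Subinterval widths: 0.5, 0.75, 0.5, 0.25.
Right endpoints: 3.5, 4.25, 4.75, 5.
f(3.5) = 137.25, f(4.25) = 256.125, f(4.75) = 364.75, f(5) = 429.
Sum = Σ Δs_i · f(s_i).
Sum = 550.34375.

550.34375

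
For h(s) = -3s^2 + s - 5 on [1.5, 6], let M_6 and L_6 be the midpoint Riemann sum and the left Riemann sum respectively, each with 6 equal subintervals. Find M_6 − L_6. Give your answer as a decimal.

M_6 = -217.6171875.
L_6 = -183.234375.
M_6 − L_6 = -34.3828125.

-34.3828125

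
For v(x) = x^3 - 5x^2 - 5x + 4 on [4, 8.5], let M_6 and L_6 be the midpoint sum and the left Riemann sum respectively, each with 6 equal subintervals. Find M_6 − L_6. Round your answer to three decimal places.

83.689

M_6 ≈ 198.61523.
L_6 = 114.92578125.
M_6 − L_6 ≈ 83.689.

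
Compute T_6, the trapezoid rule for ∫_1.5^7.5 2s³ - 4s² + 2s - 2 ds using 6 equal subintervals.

Δs = (7.5 − 1.5)/6 = 1.
f(1.5) = -1.25, f(2.5) = 9.25, f(3.5) = 41.75, f(4.5) = 108.25, f(5.5) = 220.75, f(6.5) = 391.25, f(7.5) = 631.75.
T_6 = (Δs/2)·[f(s_0) + 2f(s_1) + ... + 2f(s_{5}) + f(s_6)].
Sum = 1086.5.

1086.5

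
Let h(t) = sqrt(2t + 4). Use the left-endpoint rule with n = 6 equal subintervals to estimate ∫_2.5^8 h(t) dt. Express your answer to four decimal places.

Δt = (8 − 2.5)/6 = 11/12.
Left endpoints: 2.5, 41/12, 13/3, 5.25, 37/6, 85/12.
h(2.5) ≈ 3.0000, h(41/12) ≈ 3.2914, h(13/3) ≈ 3.5590, h(5.25) ≈ 3.8079, h(37/6) ≈ 4.0415, h(85/12) ≈ 4.2622.
Sum = Δt · [h(2.5) + h(41/12) + h(13/3) + ...].
Sum ≈ 20.1318.

20.1318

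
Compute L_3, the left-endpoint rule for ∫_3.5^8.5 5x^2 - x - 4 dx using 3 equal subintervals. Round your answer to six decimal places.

Δx = (8.5 − 3.5)/3 = 5/3.
Left endpoints: 3.5, 31/6, 41/6.
f(3.5) = 53.75, f(31/6) = 4475/36, f(41/6) = 8015/36.
Sum = Δx · [f(3.5) + f(31/6) + f(41/6)].
Sum ≈ 667.824074.

667.824074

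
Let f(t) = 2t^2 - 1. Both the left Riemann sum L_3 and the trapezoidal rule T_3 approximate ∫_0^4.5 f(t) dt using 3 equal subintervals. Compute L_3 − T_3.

-30.375

L_3 = 29.25.
T_3 = 59.625.
L_3 − T_3 = -30.375.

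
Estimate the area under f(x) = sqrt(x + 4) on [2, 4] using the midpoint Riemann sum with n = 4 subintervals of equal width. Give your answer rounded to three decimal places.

5.287

Δx = (4 − 2)/4 = 0.5.
Midpoints: 2.25, 2.75, 3.25, 3.75.
f(2.25) ≈ 2.500, f(2.75) ≈ 2.598, f(3.25) ≈ 2.693, f(3.75) ≈ 2.784.
Sum = Δx · [f(2.25) + f(2.75) + f(3.25) + f(3.75)].
Sum ≈ 5.287.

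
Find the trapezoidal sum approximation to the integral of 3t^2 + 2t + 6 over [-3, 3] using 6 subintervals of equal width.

Δt = (3 − (-3))/6 = 1.
f(-3) = 27, f(-2) = 14, f(-1) = 7, f(0) = 6, f(1) = 11, f(2) = 22, f(3) = 39.
T_6 = (Δt/2)·[f(t_0) + 2f(t_1) + ... + 2f(t_{5}) + f(t_6)].
Sum = 93.

93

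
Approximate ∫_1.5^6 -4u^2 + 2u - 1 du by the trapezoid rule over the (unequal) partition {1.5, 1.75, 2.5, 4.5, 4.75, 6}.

Subinterval widths: 0.25, 0.75, 2, 0.25, 1.25.
f(1.5) = -7, f(1.75) = -9.75, f(2.5) = -21, f(4.5) = -73, f(4.75) = -81.75, f(6) = -133.
On each subinterval the trapezoid contributes (Δu_i/2)·[f(u_{i-1}) + f(u_i)].
Sum = -261.1875.

-261.1875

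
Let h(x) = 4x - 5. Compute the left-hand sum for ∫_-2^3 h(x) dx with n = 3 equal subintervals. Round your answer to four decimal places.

-31.6667

Δx = (3 − (-2))/3 = 5/3.
Left endpoints: -2, -1/3, 4/3.
h(-2) = -13, h(-1/3) = -19/3, h(4/3) = 1/3.
Sum = Δx · [h(-2) + h(-1/3) + h(4/3)].
Sum ≈ -31.6667.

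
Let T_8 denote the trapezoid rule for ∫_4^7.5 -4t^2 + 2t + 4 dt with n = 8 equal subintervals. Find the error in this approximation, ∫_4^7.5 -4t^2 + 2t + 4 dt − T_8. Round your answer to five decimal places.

0.44661

Exact integral: ∫_4^7.5 f(t) dt ≈ -422.9166667.
T_8 = -423.36328125.
Error ≈ -422.9166667 − (-423.36328125) ≈ 0.44661.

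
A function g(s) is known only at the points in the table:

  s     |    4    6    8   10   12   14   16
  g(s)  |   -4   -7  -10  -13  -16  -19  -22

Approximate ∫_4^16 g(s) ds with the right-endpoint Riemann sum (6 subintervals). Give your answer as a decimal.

-174

Δs = 2.
Sum = 2·[(-7) + (-10) + (-13) + (-16) + (-19) + (-22)] = -174.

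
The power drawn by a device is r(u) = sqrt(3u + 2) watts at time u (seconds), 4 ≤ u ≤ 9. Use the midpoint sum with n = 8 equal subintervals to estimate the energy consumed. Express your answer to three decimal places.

23.066

Δu = (9 − 4)/8 = 0.625.
Midpoints: 4.3125, 4.9375, 5.5625, 6.1875, 6.8125, 7.4375, 8.0625, 8.6875.
r(4.3125) ≈ 3.865, r(4.9375) ≈ 4.100, r(5.5625) ≈ 4.323, r(6.1875) ≈ 4.535, r(6.8125) ≈ 4.737, r(7.4375) ≈ 4.931, r(8.0625) ≈ 5.117, r(8.6875) ≈ 5.297.
Sum = Δu · [r(4.3125) + r(4.9375) + r(5.5625) + ...].
Sum ≈ 23.066.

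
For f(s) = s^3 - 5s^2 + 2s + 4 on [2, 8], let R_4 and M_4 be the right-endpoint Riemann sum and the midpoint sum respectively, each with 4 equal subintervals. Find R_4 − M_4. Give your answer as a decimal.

R_4 = 448.5.
M_4 = 252.75.
R_4 − M_4 = 195.75.

195.75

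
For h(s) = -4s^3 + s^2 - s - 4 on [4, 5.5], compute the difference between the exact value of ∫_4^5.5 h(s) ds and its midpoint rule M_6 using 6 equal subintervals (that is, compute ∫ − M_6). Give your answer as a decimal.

-0.4375

Exact integral: ∫_4^5.5 h(s) ds = -638.0625.
M_6 = -637.625.
Error = -638.0625 − (-637.625) = -0.4375.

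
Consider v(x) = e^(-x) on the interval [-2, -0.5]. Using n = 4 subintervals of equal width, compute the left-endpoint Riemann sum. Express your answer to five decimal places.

Δx = (-0.5 − (-2))/4 = 0.375.
Left endpoints: -2, -1.625, -1.25, -0.875.
v(-2) ≈ 7.38906, v(-1.625) ≈ 5.07842, v(-1.25) ≈ 3.49034, v(-0.875) ≈ 2.39888.
Sum = Δx · [v(-2) + v(-1.625) + v(-1.25) + v(-0.875)].
Sum ≈ 6.88376.

6.88376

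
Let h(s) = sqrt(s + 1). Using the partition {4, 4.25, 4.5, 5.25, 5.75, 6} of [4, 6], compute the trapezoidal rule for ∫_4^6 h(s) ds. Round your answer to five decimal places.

4.89243

Subinterval widths: 0.25, 0.25, 0.75, 0.5, 0.25.
h(4) ≈ 2.23607, h(4.25) ≈ 2.29129, h(4.5) ≈ 2.34521, h(5.25) ≈ 2.50000, h(5.75) ≈ 2.59808, h(6) ≈ 2.64575.
On each subinterval the trapezoid contributes (Δs_i/2)·[h(s_{i-1}) + h(s_i)].
Sum ≈ 4.89243.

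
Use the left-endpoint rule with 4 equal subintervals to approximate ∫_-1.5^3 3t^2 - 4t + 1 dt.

Δt = (3 − (-1.5))/4 = 1.125.
Left endpoints: -1.5, -0.375, 0.75, 1.875.
f(-1.5) = 13.75, f(-0.375) = 2.921875, f(0.75) = -0.3125, f(1.875) = 4.046875.
Sum = Δt · [f(-1.5) + f(-0.375) + f(0.75) + f(1.875)].
Sum = 22.95703125.

22.95703125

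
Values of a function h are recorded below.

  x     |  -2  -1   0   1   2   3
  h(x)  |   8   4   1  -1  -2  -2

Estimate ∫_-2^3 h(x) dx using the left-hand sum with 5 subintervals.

Δx = 1.
Sum = 1·[8 + 4 + 1 + (-1) + (-2)] = 10.

10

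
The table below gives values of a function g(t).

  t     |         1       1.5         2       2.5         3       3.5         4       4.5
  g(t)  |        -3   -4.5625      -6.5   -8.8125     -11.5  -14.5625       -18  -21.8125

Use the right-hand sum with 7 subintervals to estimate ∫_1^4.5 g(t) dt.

Δt = 0.5.
Sum = 0.5·[(-4.5625) + (-6.5) + (-8.8125) + (-11.5) + (-14.5625) + (-18) + (-21.8125)] = -42.875.

-42.875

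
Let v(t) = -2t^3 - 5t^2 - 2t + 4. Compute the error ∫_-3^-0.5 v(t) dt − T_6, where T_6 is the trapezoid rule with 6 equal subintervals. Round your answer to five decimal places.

-0.39786

Exact integral: ∫_-3^-0.5 v(t) dt ≈ 14.4270833.
T_6 ≈ 14.8249421.
Error ≈ 14.4270833 − 14.8249421 ≈ -0.39786.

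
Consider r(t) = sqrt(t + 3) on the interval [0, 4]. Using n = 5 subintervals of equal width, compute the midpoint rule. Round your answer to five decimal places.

8.88539

Δt = (4 − 0)/5 = 0.8.
Midpoints: 0.4, 1.2, 2, 2.8, 3.6.
r(0.4) ≈ 1.84391, r(1.2) ≈ 2.04939, r(2) ≈ 2.23607, r(2.8) ≈ 2.40832, r(3.6) ≈ 2.56905.
Sum = Δt · [r(0.4) + r(1.2) + r(2) + r(2.8) + r(3.6)].
Sum ≈ 8.88539.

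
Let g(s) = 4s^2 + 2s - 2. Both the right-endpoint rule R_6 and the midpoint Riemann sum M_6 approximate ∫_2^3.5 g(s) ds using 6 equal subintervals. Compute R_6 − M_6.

R_6 = 56.3125.
M_6 = 51.71875.
R_6 − M_6 = 4.59375.

4.59375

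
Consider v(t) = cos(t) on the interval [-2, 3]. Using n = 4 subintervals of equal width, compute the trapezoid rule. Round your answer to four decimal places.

0.9099

Δt = (3 − (-2))/4 = 1.25.
v(-2) ≈ -0.4161, v(-0.75) ≈ 0.7317, v(0.5) ≈ 0.8776, v(1.75) ≈ -0.1782, v(3) ≈ -0.9900.
T_4 = (Δt/2)·[v(t_0) + 2v(t_1) + 2v(t_2) + 2v(t_3) + v(t_4)].
Sum ≈ 0.9099.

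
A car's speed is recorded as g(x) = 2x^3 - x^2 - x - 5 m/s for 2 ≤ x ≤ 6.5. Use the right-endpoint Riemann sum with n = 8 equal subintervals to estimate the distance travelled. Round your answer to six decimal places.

897.798340

Δx = (6.5 − 2)/8 = 0.5625.
Right endpoints: 2.5625, 3.125, 3.6875, 4.25, 4.8125, 5.375, 5.9375, 6.5.
g(2.5625) = 39985/2048, g(3.125) = 43.14453125, g(3.6875) = 159739/2048, g(4.25) = 126.21875, g(4.8125) = 389005/2048, g(5.375) = 271.30859375, g(5.9375) = 762775/2048, g(6.5) = 495.5.
Sum = Δx · [g(2.5625) + g(3.125) + g(3.6875) + ...].
Sum ≈ 897.798340.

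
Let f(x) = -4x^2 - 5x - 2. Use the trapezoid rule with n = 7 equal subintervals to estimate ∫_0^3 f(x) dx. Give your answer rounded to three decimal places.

Δx = (3 − 0)/7 = 3/7.
f(0) = -2, f(3/7) = -239/49, f(6/7) = -452/49, f(9/7) = -737/49, f(12/7) = -1094/49, f(15/7) = -1523/49, f(18/7) = -2024/49, f(3) = -53.
T_7 = (Δx/2)·[f(x_0) + 2f(x_1) + ... + 2f(x_{6}) + f(x_7)].
Sum ≈ -64.867.

-64.867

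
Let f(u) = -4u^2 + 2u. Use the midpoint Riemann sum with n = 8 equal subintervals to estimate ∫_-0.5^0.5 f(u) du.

-0.328125

Δu = (0.5 − (-0.5))/8 = 0.125.
Midpoints: -0.4375, -0.3125, -0.1875, -0.0625, 0.0625, 0.1875, 0.3125, 0.4375.
f(-0.4375) = -1.640625, f(-0.3125) = -1.015625, f(-0.1875) = -0.515625, f(-0.0625) = -0.140625, f(0.0625) = 0.109375, f(0.1875) = 0.234375, f(0.3125) = 0.234375, f(0.4375) = 0.109375.
Sum = Δu · [f(-0.4375) + f(-0.3125) + f(-0.1875) + ...].
Sum = -0.328125.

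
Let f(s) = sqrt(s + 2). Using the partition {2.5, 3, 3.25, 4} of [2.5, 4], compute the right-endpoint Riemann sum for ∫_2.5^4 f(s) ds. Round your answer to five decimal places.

Subinterval widths: 0.5, 0.25, 0.75.
Right endpoints: 3, 3.25, 4.
f(3) ≈ 2.23607, f(3.25) ≈ 2.29129, f(4) ≈ 2.44949.
Sum = Σ Δs_i · f(s_i).
Sum ≈ 3.52797.

3.52797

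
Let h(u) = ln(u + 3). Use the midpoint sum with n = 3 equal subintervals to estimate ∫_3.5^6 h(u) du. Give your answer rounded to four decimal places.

Δu = (6 − 3.5)/3 = 5/6.
Midpoints: 47/12, 4.75, 67/12.
h(47/12) ≈ 1.9339, h(4.75) ≈ 2.0477, h(67/12) ≈ 2.1498.
Sum = Δu · [h(47/12) + h(4.75) + h(67/12)].
Sum ≈ 5.1095.

5.1095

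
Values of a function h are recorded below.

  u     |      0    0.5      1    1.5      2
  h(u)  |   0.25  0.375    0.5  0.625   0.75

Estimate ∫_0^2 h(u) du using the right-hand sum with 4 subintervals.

1.125

Δu = 0.5.
Sum = 0.5·[0.375 + 0.5 + 0.625 + 0.75] = 1.125.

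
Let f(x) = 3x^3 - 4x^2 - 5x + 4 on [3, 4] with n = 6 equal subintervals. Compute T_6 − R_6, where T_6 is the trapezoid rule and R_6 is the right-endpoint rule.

-6.5

T_6 ≈ 68.54398.
R_6 ≈ 75.04398.
T_6 − R_6 = -6.5.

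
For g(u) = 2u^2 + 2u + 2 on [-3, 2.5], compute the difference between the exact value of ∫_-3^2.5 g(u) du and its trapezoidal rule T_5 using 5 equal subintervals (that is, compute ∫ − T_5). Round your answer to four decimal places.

Exact integral: ∫_-3^2.5 g(u) du ≈ 36.666667.
T_5 = 38.885.
Error ≈ 36.666667 − 38.885 ≈ -2.2183.

-2.2183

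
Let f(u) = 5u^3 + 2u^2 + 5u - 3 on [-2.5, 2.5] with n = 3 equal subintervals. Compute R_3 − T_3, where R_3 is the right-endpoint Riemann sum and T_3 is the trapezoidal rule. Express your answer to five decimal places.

R_3 ≈ 161.5046296.
T_3 ≈ 10.4629630.
R_3 − T_3 ≈ 151.04167.

151.04167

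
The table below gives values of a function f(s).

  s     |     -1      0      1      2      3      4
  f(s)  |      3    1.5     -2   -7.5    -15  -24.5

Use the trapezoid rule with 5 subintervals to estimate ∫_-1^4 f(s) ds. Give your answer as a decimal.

-33.75

Δs = 1.
T_5 = (1/2)·[3 + 2·1.5 + 2·(-2) + 2·(-7.5) + 2·(-15) + (-24.5)] = -33.75.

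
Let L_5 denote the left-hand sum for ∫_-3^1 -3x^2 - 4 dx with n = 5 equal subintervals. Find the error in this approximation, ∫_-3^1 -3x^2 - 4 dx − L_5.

10.88

Exact integral: ∫_-3^1 f(x) dx = -44.
L_5 = -54.88.
Error = -44 − (-54.88) = 10.88.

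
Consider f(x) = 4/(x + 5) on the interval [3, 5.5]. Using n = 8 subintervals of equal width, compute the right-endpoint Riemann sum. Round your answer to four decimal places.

1.0693

Δx = (5.5 − 3)/8 = 0.3125.
Right endpoints: 3.3125, 3.625, 3.9375, 4.25, 4.5625, 4.875, 5.1875, 5.5.
f(3.3125) = 64/133, f(3.625) = 32/69, f(3.9375) = 64/143, f(4.25) = 16/37, f(4.5625) = 64/153, f(4.875) = 32/79, f(5.1875) = 64/163, f(5.5) = 8/21.
Sum = Δx · [f(3.3125) + f(3.625) + f(3.9375) + ...].
Sum ≈ 1.0693.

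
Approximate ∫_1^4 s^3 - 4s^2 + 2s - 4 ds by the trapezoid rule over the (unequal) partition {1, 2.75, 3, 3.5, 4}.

Subinterval widths: 1.75, 0.25, 0.5, 0.5.
f(1) = -5, f(2.75) = -7.953125, f(3) = -7, f(3.5) = -3.125, f(4) = 4.
On each subinterval the trapezoid contributes (Δs_i/2)·[f(s_{i-1}) + f(s_i)].
Sum = -15.515625.

-15.515625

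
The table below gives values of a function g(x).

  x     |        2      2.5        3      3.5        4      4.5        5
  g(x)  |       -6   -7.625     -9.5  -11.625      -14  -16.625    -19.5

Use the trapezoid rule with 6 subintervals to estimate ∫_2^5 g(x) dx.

-36.0625

Δx = 0.5.
T_6 = (0.5/2)·[(-6) + 2·(-7.625) + 2·(-9.5) + 2·(-11.625) + 2·(-14) + 2·(-16.625) + (-19.5)] = -36.0625.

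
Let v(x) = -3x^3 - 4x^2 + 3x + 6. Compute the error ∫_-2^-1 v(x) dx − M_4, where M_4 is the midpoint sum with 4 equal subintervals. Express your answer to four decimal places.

Exact integral: ∫_-2^-1 v(x) dx ≈ 3.416667.
M_4 = 3.3671875.
Error ≈ 3.416667 − 3.3671875 ≈ 0.0495.

0.0495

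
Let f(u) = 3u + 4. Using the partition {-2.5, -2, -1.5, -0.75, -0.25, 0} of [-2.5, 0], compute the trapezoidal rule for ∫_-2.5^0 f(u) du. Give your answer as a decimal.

0.625

Subinterval widths: 0.5, 0.5, 0.75, 0.5, 0.25.
f(-2.5) = -3.5, f(-2) = -2, f(-1.5) = -0.5, f(-0.75) = 1.75, f(-0.25) = 3.25, f(0) = 4.
On each subinterval the trapezoid contributes (Δu_i/2)·[f(u_{i-1}) + f(u_i)].
Sum = 0.625.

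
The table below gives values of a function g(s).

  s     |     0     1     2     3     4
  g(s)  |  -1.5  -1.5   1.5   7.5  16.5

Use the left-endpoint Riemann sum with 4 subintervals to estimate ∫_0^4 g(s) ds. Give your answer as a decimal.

6

Δs = 1.
Sum = 1·[(-1.5) + (-1.5) + 1.5 + 7.5] = 6.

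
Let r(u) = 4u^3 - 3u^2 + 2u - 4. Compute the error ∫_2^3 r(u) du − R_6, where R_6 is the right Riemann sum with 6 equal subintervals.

Exact integral: ∫_2^3 r(u) du = 47.
R_6 = 52.375.
Error = 47 − 52.375 = -5.375.

-5.375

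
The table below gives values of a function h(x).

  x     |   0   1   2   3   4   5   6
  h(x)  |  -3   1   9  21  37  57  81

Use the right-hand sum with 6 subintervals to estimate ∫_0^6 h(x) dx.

206

Δx = 1.
Sum = 1·[1 + 9 + 21 + 37 + 57 + 81] = 206.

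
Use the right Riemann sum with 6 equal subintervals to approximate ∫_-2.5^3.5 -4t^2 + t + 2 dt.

-76

Δt = (3.5 − (-2.5))/6 = 1.
Right endpoints: -1.5, -0.5, 0.5, 1.5, 2.5, 3.5.
f(-1.5) = -8.5, f(-0.5) = 0.5, f(0.5) = 1.5, f(1.5) = -5.5, f(2.5) = -20.5, f(3.5) = -43.5.
Sum = Δt · [f(-1.5) + f(-0.5) + f(0.5) + ...].
Sum = -76.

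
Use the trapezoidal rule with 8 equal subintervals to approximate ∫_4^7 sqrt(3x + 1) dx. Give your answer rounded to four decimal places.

Δx = (7 − 4)/8 = 0.375.
f(4) ≈ 3.6056, f(4.375) ≈ 3.7583, f(4.75) ≈ 3.9051, f(5.125) ≈ 4.0466, f(5.5) ≈ 4.1833, f(5.875) ≈ 4.3157, f(6.25) ≈ 4.4441, f(6.625) ≈ 4.5689, f(7) ≈ 4.6904.
T_8 = (Δx/2)·[f(x_0) + 2f(x_1) + ... + 2f(x_{7}) + f(x_8)].
Sum ≈ 12.5138.

12.5138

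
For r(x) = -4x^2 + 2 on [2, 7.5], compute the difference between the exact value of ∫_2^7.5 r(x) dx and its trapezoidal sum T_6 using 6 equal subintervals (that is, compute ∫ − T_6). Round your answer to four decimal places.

Exact integral: ∫_2^7.5 r(x) dx ≈ -540.833333.
T_6 ≈ -543.914352.
Error ≈ -540.833333 − (-543.914352) ≈ 3.0810.

3.0810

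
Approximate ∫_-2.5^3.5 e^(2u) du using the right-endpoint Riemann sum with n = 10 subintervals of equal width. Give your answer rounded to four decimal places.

941.5718

Δu = (3.5 − (-2.5))/10 = 0.6.
Right endpoints: -1.9, -1.3, -0.7, -0.1, 0.5, 1.1, 1.7, 2.3, 2.9, 3.5.
f(-1.9) ≈ 0.0224, f(-1.3) ≈ 0.0743, f(-0.7) ≈ 0.2466, f(-0.1) ≈ 0.8187, f(0.5) ≈ 2.7183, f(1.1) ≈ 9.0250, f(1.7) ≈ 29.9641, f(2.3) ≈ 99.4843, f(2.9) ≈ 330.2996, f(3.5) ≈ 1096.6332.
Sum = Δu · [f(-1.9) + f(-1.3) + f(-0.7) + ...].
Sum ≈ 941.5718.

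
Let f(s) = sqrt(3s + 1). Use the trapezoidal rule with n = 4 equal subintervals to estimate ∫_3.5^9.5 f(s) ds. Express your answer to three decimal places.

26.908

Δs = (9.5 − 3.5)/4 = 1.5.
f(3.5) ≈ 3.391, f(5) ≈ 4.000, f(6.5) ≈ 4.528, f(8) ≈ 5.000, f(9.5) ≈ 5.431.
T_4 = (Δs/2)·[f(s_0) + 2f(s_1) + 2f(s_2) + 2f(s_3) + f(s_4)].
Sum ≈ 26.908.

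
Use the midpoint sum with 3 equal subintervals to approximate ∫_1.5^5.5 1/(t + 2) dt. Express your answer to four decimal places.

Δt = (5.5 − 1.5)/3 = 4/3.
Midpoints: 13/6, 3.5, 29/6.
f(13/6) = 0.24, f(3.5) = 2/11, f(29/6) = 6/41.
Sum = Δt · [f(13/6) + f(3.5) + f(29/6)].
Sum ≈ 0.7575.

0.7575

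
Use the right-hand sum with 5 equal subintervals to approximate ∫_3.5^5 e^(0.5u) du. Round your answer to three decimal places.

Δu = (5 − 3.5)/5 = 0.3.
Right endpoints: 3.8, 4.1, 4.4, 4.7, 5.
f(3.8) ≈ 6.686, f(4.1) ≈ 7.768, f(4.4) ≈ 9.025, f(4.7) ≈ 10.486, f(5) ≈ 12.182.
Sum = Δu · [f(3.8) + f(4.1) + f(4.4) + f(4.7) + f(5)].
Sum ≈ 13.844.

13.844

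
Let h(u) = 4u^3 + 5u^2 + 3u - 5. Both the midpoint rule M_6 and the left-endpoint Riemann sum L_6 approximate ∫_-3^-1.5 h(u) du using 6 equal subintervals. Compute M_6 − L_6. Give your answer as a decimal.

M_6 = -54.015625.
L_6 = -62.6875.
M_6 − L_6 = 8.671875.

8.671875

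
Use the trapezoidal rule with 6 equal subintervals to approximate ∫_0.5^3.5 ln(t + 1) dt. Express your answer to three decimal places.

Δt = (3.5 − 0.5)/6 = 0.5.
f(0.5) ≈ 0.405, f(1) ≈ 0.693, f(1.5) ≈ 0.916, f(2) ≈ 1.099, f(2.5) ≈ 1.253, f(3) ≈ 1.386, f(3.5) ≈ 1.504.
T_6 = (Δt/2)·[f(t_0) + 2f(t_1) + ... + 2f(t_{5}) + f(t_6)].
Sum ≈ 3.151.

3.151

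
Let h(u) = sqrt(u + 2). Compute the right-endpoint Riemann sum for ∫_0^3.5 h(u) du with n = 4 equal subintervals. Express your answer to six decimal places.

Δu = (3.5 − 0)/4 = 0.875.
Right endpoints: 0.875, 1.75, 2.625, 3.5.
h(0.875) ≈ 1.695582, h(1.75) ≈ 1.936492, h(2.625) ≈ 2.150581, h(3.5) ≈ 2.345208.
Sum = Δu · [h(0.875) + h(1.75) + h(2.625) + h(3.5)].
Sum ≈ 7.111880.

7.111880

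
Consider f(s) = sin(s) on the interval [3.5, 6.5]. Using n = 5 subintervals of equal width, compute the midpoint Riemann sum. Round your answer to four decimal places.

Δs = (6.5 − 3.5)/5 = 0.6.
Midpoints: 3.8, 4.4, 5, 5.6, 6.2.
f(3.8) ≈ -0.6119, f(4.4) ≈ -0.9516, f(5) ≈ -0.9589, f(5.6) ≈ -0.6313, f(6.2) ≈ -0.0831.
Sum = Δs · [f(3.8) + f(4.4) + f(5) + f(5.6) + f(6.2)].
Sum ≈ -1.9420.

-1.9420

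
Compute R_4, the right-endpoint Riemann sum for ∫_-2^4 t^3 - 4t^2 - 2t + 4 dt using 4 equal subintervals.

-17.25

Δt = (4 − (-2))/4 = 1.5.
Right endpoints: -0.5, 1, 2.5, 4.
f(-0.5) = 3.875, f(1) = -1, f(2.5) = -10.375, f(4) = -4.
Sum = Δt · [f(-0.5) + f(1) + f(2.5) + f(4)].
Sum = -17.25.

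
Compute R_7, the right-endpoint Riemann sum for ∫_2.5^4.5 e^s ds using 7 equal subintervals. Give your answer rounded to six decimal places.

89.482640

Δs = (4.5 − 2.5)/7 = 2/7.
Right endpoints: 39/14, 43/14, 47/14, 51/14, 55/14, 59/14, 4.5.
f(39/14) ≈ 16.211393, f(43/14) ≈ 21.572699, f(47/14) ≈ 28.707053, f(51/14) ≈ 38.200826, f(55/14) ≈ 50.834305, f(59/14) ≈ 67.645830, f(4.5) ≈ 90.017131.
Sum = Δs · [f(39/14) + f(43/14) + f(47/14) + ...].
Sum ≈ 89.482640.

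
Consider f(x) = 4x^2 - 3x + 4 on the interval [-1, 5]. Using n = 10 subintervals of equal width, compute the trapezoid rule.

Δx = (5 − (-1))/10 = 0.6.
f(-1) = 11, f(-0.4) = 5.84, f(0.2) = 3.56, f(0.8) = 4.16, f(1.4) = 7.64, f(2) = 14, f(2.6) = 23.24, f(3.2) = 35.36, f(3.8) = 50.36, f(4.4) = 68.24, f(5) = 89.
T_10 = (Δx/2)·[f(x_0) + 2f(x_1) + ... + 2f(x_{9}) + f(x_10)].
Sum = 157.44.

157.44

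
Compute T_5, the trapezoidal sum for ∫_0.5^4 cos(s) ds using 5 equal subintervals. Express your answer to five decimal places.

Δs = (4 − 0.5)/5 = 0.7.
f(0.5) ≈ 0.87758, f(1.2) ≈ 0.36236, f(1.9) ≈ -0.32329, f(2.6) ≈ -0.85689, f(3.3) ≈ -0.98748, f(4) ≈ -0.65364.
T_5 = (Δs/2)·[f(s_0) + 2f(s_1) + ... + 2f(s_{4}) + f(s_5)].
Sum ≈ -1.18533.

-1.18533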